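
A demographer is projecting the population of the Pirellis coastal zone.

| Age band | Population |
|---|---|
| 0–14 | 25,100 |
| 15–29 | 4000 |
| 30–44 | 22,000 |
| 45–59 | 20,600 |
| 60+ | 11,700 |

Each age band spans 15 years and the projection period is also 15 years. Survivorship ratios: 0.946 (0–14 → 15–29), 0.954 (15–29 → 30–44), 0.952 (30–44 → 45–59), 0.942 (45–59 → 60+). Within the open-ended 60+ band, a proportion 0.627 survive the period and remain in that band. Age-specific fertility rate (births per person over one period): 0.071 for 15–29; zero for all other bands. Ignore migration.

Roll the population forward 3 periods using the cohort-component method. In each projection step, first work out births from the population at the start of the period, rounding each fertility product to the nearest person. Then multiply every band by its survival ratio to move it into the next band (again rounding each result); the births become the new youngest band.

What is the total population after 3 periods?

49742

— Period 1 —
Births: 4000 × 0.071 = 284
15–29: 25100 × 0.946 = 23745
30–44: 4000 × 0.954 = 3816
45–59: 22000 × 0.952 = 20944
60+: 20600 × 0.942 + 11700 × 0.627 = 19405 + 7336 = 26741
Population now: 0–14=284, 15–29=23745, 30–44=3816, 45–59=20944, 60+=26741
— Period 2 —
Births: 23745 × 0.071 = 1686
15–29: 284 × 0.946 = 269
30–44: 23745 × 0.954 = 22653
45–59: 3816 × 0.952 = 3633
60+: 20944 × 0.942 + 26741 × 0.627 = 19729 + 16767 = 36496
Population now: 0–14=1686, 15–29=269, 30–44=22653, 45–59=3633, 60+=36496
— Period 3 —
Births: 269 × 0.071 = 19
15–29: 1686 × 0.946 = 1595
30–44: 269 × 0.954 = 257
45–59: 22653 × 0.952 = 21566
60+: 3633 × 0.942 + 36496 × 0.627 = 3422 + 22883 = 26305
Population now: 0–14=19, 15–29=1595, 30–44=257, 45–59=21566, 60+=26305
Total after period 3: 19 + 1595 + 257 + 21566 + 26305 = 49742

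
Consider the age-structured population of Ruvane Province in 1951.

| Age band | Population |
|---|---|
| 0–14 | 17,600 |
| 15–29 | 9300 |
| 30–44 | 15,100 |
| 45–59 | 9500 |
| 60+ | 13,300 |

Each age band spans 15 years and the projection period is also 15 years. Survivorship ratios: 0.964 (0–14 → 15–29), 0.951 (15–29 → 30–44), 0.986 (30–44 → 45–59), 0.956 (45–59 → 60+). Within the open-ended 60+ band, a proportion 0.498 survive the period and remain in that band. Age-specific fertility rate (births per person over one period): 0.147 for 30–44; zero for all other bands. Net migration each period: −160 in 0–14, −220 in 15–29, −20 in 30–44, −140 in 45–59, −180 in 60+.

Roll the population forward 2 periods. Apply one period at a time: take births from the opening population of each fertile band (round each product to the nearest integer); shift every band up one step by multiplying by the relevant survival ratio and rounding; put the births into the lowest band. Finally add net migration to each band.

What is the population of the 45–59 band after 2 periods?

Numbering the groups 1..5 from youngest to oldest:
[period 1]
Births: 15100 × 0.147 = 2220
Group 2: 17600 × 0.964 = 16966
Group 3: 9300 × 0.951 = 8844
Group 4: 15100 × 0.986 = 14889
Group 5: 9500 × 0.956 + 13300 × 0.498 = 9082 + 6623 = 15705
Net migration: Group 1 − 160 → 2060; Group 2 − 220 → 16746; Group 3 − 20 → 8824; Group 4 − 140 → 14749; Group 5 − 180 → 15525
Population now: 0–14=2060, 15–29=16746, 30–44=8824, 45–59=14749, 60+=15525
[period 2]
Births: 8824 × 0.147 = 1297
Group 2: 2060 × 0.964 = 1986
Group 3: 16746 × 0.951 = 15925
Group 4: 8824 × 0.986 = 8700
Group 5: 14749 × 0.956 + 15525 × 0.498 = 14100 + 7731 = 21831
Net migration: Group 1 − 160 → 1137; Group 2 − 220 → 1766; Group 3 − 20 → 15905; Group 4 − 140 → 8560; Group 5 − 180 → 21651
Population now: 0–14=1137, 15–29=1766, 30–44=15905, 45–59=8560, 60+=21651

8560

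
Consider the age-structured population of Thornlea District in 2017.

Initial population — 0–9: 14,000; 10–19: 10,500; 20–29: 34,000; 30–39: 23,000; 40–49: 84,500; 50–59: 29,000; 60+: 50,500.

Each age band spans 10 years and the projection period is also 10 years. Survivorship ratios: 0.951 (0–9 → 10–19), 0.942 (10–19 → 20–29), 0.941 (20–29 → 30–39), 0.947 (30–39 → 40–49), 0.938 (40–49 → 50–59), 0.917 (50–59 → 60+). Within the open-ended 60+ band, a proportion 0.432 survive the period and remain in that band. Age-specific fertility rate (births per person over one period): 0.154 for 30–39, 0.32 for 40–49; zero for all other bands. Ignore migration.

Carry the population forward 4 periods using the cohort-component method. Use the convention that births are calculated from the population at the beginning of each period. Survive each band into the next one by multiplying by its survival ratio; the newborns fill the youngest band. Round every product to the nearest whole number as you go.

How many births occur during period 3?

11128

Call the bands 1 to 7, youngest first.
Period 1:
Births: 23000 × 0.154 = 3542, 84500 × 0.32 = 27040 → 30582
Band 2: 14000 × 0.951 = 13314
Band 3: 10500 × 0.942 = 9891
Band 4: 34000 × 0.941 = 31994
Band 5: 23000 × 0.947 = 21781
Band 6: 84500 × 0.938 = 79261
Band 7: 29000 × 0.917 + 50500 × 0.432 = 26593 + 21816 = 48409
Giving 30582 / 13314 / 9891 / 31994 / 21781 / 79261 / 48409.
Period 2:
Births: 31994 × 0.154 = 4927, 21781 × 0.32 = 6970 → 11897
Band 2: 30582 × 0.951 = 29083
Band 3: 13314 × 0.942 = 12542
Band 4: 9891 × 0.941 = 9307
Band 5: 31994 × 0.947 = 30298
Band 6: 21781 × 0.938 = 20431
Band 7: 79261 × 0.917 + 48409 × 0.432 = 72682 + 20913 = 93595
Giving 11897 / 29083 / 12542 / 9307 / 30298 / 20431 / 93595.
Period 3:
Births: 9307 × 0.154 = 1433, 30298 × 0.32 = 9695 → 11128
Band 2: 11897 × 0.951 = 11314
Band 3: 29083 × 0.942 = 27396
Band 4: 12542 × 0.941 = 11802
Band 5: 9307 × 0.947 = 8814
Band 6: 30298 × 0.938 = 28420
Band 7: 20431 × 0.917 + 93595 × 0.432 = 18735 + 40433 = 59168
Giving 11128 / 11314 / 27396 / 11802 / 8814 / 28420 / 59168.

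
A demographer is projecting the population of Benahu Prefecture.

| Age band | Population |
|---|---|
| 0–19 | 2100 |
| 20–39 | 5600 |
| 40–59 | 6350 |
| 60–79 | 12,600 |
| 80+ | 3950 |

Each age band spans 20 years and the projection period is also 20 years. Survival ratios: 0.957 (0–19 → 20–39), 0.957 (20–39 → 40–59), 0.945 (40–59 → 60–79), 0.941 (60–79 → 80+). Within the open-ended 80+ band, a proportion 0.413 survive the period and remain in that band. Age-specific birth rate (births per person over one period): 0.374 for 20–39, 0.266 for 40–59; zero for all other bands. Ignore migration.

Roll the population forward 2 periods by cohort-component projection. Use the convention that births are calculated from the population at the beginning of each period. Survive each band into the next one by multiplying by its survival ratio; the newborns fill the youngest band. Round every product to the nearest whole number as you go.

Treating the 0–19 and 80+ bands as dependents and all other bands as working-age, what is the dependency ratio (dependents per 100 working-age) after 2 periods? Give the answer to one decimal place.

126.3

Numbering the groups 1..5 from youngest to oldest:
[period 1]
Births: 5600 * 0.374 = 2094  |  6350 * 0.266 = 1689 ⇒ total 3783
Group 2: 2100 * 0.957 = 2010
Group 3: 5600 * 0.957 = 5359
Group 4: 6350 * 0.945 = 6001
Group 5: 12600 * 0.941 + 3950 * 0.413 = 11857 + 1631 = 13488
Population now: 0–19=3783, 20–39=2010, 40–59=5359, 60–79=6001, 80+=13488
[period 2]
Births: 2010 * 0.374 = 752  |  5359 * 0.266 = 1425 ⇒ total 2177
Group 2: 3783 * 0.957 = 3620
Group 3: 2010 * 0.957 = 1924
Group 4: 5359 * 0.945 = 5064
Group 5: 6001 * 0.941 + 13488 * 0.413 = 5647 + 5571 = 11218
Population now: 0–19=2177, 20–39=3620, 40–59=1924, 60–79=5064, 80+=11218
Dependents (band 0–19 + band 80+) = 2177 + 11218 = 13395; working-age = 10608; ratio = 13395/10608 × 100 = 126.3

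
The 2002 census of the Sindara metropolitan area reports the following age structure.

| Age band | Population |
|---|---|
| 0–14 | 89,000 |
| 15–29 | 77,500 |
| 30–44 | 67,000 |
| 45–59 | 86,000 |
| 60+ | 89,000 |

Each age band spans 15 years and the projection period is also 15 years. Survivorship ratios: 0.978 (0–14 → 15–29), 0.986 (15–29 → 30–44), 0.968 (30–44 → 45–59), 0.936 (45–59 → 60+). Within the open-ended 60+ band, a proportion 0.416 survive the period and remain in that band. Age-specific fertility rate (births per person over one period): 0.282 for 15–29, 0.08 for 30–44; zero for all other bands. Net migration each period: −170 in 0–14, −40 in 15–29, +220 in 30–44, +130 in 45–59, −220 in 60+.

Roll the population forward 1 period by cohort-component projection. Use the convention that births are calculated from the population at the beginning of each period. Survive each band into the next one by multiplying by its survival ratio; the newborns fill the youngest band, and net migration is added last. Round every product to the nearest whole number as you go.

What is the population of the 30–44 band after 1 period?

76635

Call the bands 1 to 5, youngest first.
— Period 1 —
Births: 77500 × 0.282 = 21855 ; 67000 × 0.08 = 5360 → 27215
Band 2: 89000 × 0.978 = 87042
Band 3: 77500 × 0.986 = 76415
Band 4: 67000 × 0.968 = 64856
Band 5: 86000 × 0.936 + 89000 × 0.416 = 80496 + 37024 = 117520
Net migration: Band 1 − 170 → 27045; Band 2 − 40 → 87002; Band 3 + 220 → 76635; Band 4 + 130 → 64986; Band 5 − 220 → 117300
Population now: 0–14=27045, 15–29=87002, 30–44=76635, 45–59=64986, 60+=117300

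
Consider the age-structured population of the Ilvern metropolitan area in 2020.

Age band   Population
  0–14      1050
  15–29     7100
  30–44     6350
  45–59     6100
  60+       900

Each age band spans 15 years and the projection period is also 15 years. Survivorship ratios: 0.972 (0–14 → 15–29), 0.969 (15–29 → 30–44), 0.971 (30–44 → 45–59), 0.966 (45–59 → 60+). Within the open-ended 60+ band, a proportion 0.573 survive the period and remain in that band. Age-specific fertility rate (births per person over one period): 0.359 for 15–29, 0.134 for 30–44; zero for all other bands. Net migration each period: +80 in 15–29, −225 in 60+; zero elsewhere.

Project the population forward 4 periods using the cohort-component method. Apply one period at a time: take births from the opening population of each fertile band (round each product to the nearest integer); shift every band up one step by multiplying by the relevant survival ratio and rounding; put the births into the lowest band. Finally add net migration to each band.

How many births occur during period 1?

3400

— Period 1 —
Births: 7100 × 0.359 = 2549 ; 6350 × 0.134 = 851 — total 3400
15–29: 1050 × 0.972 = 1021
30–44: 7100 × 0.969 = 6880
45–59: 6350 × 0.971 = 6166
60+: 6100 × 0.966 + 900 × 0.573 = 5893 + 516 = 6409
Net migration: 15–29 + 80 → 1101; 60+ − 225 → 6184
→ [3400, 1101, 6880, 6166, 6184]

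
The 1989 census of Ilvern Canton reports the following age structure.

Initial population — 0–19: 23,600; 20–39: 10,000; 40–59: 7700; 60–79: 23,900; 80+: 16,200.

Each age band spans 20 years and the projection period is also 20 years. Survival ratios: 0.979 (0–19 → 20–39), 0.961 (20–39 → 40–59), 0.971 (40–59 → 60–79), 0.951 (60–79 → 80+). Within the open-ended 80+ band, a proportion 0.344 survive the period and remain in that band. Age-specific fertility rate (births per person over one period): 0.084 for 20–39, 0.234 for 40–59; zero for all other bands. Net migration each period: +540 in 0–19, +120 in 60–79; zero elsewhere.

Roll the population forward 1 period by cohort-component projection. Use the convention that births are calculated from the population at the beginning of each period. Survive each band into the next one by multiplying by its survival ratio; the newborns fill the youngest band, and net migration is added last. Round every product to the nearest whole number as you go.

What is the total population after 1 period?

Period 1.
Births: 10000 × 0.084 = 840 ; 7700 × 0.234 = 1802 — total 2642
20–39: 23600 × 0.979 = 23104
40–59: 10000 × 0.961 = 9610
60–79: 7700 × 0.971 = 7477
80+: 23900 × 0.951 + 16200 × 0.344 = 22729 + 5573 = 28302
Net migration: 0–19 + 540 → 3182; 60–79 + 120 → 7597
→ [3182, 23104, 9610, 7597, 28302]
Total after period 1: 3182 + 23104 + 9610 + 7597 + 28302 = 71795

71795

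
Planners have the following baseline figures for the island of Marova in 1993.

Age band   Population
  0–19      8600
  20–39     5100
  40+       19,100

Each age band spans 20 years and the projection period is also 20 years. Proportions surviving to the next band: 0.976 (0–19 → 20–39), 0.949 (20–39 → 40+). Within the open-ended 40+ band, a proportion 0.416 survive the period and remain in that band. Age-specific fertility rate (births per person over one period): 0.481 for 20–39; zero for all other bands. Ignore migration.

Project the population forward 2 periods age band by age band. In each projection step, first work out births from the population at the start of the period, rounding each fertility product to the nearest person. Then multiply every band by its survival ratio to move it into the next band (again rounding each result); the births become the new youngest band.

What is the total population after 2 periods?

Period 1.
Births: 5100 * 0.481 = 2453
20–39: 8600 * 0.976 = 8394
40+: 5100 * 0.949 + 19100 * 0.416 = 4840 + 7946 = 12786
→ [2453, 8394, 12786]
Period 2.
Births: 8394 * 0.481 = 4038
20–39: 2453 * 0.976 = 2394
40+: 8394 * 0.949 + 12786 * 0.416 = 7966 + 5319 = 13285
→ [4038, 2394, 13285]
Total after period 2: 4038 + 2394 + 13285 = 19717

19717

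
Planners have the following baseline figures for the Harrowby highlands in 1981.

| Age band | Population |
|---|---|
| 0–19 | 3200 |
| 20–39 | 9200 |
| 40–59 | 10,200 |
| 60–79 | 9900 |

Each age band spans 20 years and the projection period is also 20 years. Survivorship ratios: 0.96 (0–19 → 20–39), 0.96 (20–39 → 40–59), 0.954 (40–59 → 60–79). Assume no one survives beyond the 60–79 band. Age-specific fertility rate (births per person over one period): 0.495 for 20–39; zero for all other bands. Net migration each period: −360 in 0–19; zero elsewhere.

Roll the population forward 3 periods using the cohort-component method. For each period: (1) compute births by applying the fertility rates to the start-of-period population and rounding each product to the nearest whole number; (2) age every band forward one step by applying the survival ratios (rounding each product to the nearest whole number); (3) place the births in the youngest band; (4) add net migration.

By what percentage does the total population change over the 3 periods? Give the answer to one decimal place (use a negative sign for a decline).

(Bands numbered youngest = 1 to oldest = 4.)
[period 1]
Births: 9200 * 0.495 = 4554
Band 2: 3200 * 0.96 = 3072
Band 3: 9200 * 0.96 = 8832
Band 4: 10200 * 0.954 = 9731
Net migration: Band 1 − 360 → 4194
Giving 4194 / 3072 / 8832 / 9731.
[period 2]
Births: 3072 * 0.495 = 1521
Band 2: 4194 * 0.96 = 4026
Band 3: 3072 * 0.96 = 2949
Band 4: 8832 * 0.954 = 8426
Net migration: Band 1 − 360 → 1161
Giving 1161 / 4026 / 2949 / 8426.
[period 3]
Births: 4026 * 0.495 = 1993
Band 2: 1161 * 0.96 = 1115
Band 3: 4026 * 0.96 = 3865
Band 4: 2949 * 0.954 = 2813
Net migration: Band 1 − 360 → 1633
Giving 1633 / 1115 / 3865 / 2813.
Total: 32500 → 9426; change = -23074; percentage change = -71.0%

-71.0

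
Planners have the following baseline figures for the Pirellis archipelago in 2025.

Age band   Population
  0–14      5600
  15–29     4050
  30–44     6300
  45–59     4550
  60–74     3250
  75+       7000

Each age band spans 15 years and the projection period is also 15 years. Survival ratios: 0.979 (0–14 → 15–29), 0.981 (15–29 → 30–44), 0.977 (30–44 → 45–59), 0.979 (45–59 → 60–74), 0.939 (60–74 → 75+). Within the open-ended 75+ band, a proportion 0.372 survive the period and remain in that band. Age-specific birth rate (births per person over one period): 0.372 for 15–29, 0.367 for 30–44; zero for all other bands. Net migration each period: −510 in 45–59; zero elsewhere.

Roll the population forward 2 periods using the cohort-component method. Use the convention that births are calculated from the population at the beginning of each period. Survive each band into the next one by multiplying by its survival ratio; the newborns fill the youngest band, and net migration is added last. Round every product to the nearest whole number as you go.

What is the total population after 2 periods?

Period 1.
Births: 4050 × 0.372 = 1507 ; 6300 × 0.367 = 2312 — total 3819
15–29: 5600 × 0.979 = 5482
30–44: 4050 × 0.981 = 3973
45–59: 6300 × 0.977 = 6155
60–74: 4550 × 0.979 = 4454
75+: 3250 × 0.939 + 7000 × 0.372 = 3052 + 2604 = 5656
Net migration: 45–59 − 510 → 5645
End of period: [3819, 5482, 3973, 5645, 4454, 5656]
Period 2.
Births: 5482 × 0.372 = 2039 ; 3973 × 0.367 = 1458 — total 3497
15–29: 3819 × 0.979 = 3739
30–44: 5482 × 0.981 = 5378
45–59: 3973 × 0.977 = 3882
60–74: 5645 × 0.979 = 5526
75+: 4454 × 0.939 + 5656 × 0.372 = 4182 + 2104 = 6286
Net migration: 45–59 − 510 → 3372
End of period: [3497, 3739, 5378, 3372, 5526, 6286]
Total after period 2: 3497 + 3739 + 5378 + 3372 + 5526 + 6286 = 27798

27798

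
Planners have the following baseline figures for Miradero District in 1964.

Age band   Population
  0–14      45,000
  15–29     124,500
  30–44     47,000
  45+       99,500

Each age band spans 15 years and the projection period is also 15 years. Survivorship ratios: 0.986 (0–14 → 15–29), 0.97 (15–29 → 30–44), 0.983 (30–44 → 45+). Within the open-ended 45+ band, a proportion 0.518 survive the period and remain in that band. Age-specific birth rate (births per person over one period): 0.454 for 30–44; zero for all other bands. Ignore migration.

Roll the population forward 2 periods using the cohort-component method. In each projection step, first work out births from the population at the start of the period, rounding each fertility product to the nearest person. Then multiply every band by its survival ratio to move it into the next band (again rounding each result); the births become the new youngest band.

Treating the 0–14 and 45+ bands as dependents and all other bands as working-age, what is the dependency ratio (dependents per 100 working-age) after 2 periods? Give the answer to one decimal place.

Let band 1 be 0–14 through band 4 = 45+.
After projecting period 1:
Births: 47000 × 0.454 = 21338
Band 2: 45000 × 0.986 = 44370
Band 3: 124500 × 0.97 = 120765
Band 4: 47000 × 0.983 + 99500 × 0.518 = 46201 + 51541 = 97742
→ [21338, 44370, 120765, 97742]
After projecting period 2:
Births: 120765 × 0.454 = 54827
Band 2: 21338 × 0.986 = 21039
Band 3: 44370 × 0.97 = 43039
Band 4: 120765 × 0.983 + 97742 × 0.518 = 118712 + 50630 = 169342
→ [54827, 21039, 43039, 169342]
Dependents (band 0–14 + band 45+) = 54827 + 169342 = 224169; working-age = 64078; ratio = 224169/64078 × 100 = 349.8

349.8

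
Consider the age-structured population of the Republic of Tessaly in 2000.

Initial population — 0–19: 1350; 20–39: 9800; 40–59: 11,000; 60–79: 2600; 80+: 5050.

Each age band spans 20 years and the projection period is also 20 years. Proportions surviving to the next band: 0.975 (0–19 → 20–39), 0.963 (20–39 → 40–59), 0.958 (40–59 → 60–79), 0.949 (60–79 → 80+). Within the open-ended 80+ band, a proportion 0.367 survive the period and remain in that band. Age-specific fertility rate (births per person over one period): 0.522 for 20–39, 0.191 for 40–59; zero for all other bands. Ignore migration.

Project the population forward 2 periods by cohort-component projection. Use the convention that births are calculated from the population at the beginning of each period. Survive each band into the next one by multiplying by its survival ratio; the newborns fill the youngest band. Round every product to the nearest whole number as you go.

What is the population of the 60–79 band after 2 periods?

— Period 1 —
Births: 9800 × 0.522 = 5116  |  11000 × 0.191 = 2101 — total 7217
20–39: 1350 × 0.975 = 1316
40–59: 9800 × 0.963 = 9437
60–79: 11000 × 0.958 = 10538
80+: 2600 × 0.949 + 5050 × 0.367 = 2467 + 1853 = 4320
Population now: 0–19=7217, 20–39=1316, 40–59=9437, 60–79=10538, 80+=4320
— Period 2 —
Births: 1316 × 0.522 = 687  |  9437 × 0.191 = 1802 — total 2489
20–39: 7217 × 0.975 = 7037
40–59: 1316 × 0.963 = 1267
60–79: 9437 × 0.958 = 9041
80+: 10538 × 0.949 + 4320 × 0.367 = 10001 + 1585 = 11586
Population now: 0–19=2489, 20–39=7037, 40–59=1267, 60–79=9041, 80+=11586

9041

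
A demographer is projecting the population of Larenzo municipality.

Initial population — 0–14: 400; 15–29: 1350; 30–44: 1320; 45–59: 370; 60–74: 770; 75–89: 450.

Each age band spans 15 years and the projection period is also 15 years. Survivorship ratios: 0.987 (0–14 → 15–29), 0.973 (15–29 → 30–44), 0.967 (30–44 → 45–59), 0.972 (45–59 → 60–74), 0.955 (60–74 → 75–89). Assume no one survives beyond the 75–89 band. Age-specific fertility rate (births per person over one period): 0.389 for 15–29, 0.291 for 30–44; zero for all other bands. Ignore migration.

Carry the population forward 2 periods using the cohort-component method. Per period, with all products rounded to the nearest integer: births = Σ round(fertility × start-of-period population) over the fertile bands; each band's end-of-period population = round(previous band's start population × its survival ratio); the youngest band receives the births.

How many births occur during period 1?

Numbering the groups 1..6 from youngest to oldest:
[period 1]
Births: 1350 * 0.389 = 525 ; 1320 * 0.291 = 384 ⇒ total 909
Group 2: 400 * 0.987 = 395
Group 3: 1350 * 0.973 = 1314
Group 4: 1320 * 0.967 = 1276
Group 5: 370 * 0.972 = 360
Group 6: 770 * 0.955 = 735
→ [909, 395, 1314, 1276, 360, 735]

909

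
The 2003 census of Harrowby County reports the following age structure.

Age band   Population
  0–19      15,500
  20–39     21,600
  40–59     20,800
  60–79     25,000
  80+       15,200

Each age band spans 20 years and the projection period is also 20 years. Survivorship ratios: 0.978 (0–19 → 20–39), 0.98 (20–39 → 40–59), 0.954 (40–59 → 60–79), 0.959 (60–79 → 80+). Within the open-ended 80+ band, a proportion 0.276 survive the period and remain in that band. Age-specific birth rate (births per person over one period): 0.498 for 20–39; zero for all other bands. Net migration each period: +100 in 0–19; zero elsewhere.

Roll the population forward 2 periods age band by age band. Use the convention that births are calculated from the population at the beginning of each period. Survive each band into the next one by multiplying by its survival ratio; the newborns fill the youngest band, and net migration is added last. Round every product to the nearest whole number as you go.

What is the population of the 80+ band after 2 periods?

26804

— Period 1 —
Births: 21600 × 0.498 = 10757
20–39: 15500 × 0.978 = 15159
40–59: 21600 × 0.98 = 21168
60–79: 20800 × 0.954 = 19843
80+: 25000 × 0.959 + 15200 × 0.276 = 23975 + 4195 = 28170
Net migration: 0–19 + 100 → 10857
Giving 10857 / 15159 / 21168 / 19843 / 28170.
— Period 2 —
Births: 15159 × 0.498 = 7549
20–39: 10857 × 0.978 = 10618
40–59: 15159 × 0.98 = 14856
60–79: 21168 × 0.954 = 20194
80+: 19843 × 0.959 + 28170 × 0.276 = 19029 + 7775 = 26804
Net migration: 0–19 + 100 → 7649
Giving 7649 / 10618 / 14856 / 20194 / 26804.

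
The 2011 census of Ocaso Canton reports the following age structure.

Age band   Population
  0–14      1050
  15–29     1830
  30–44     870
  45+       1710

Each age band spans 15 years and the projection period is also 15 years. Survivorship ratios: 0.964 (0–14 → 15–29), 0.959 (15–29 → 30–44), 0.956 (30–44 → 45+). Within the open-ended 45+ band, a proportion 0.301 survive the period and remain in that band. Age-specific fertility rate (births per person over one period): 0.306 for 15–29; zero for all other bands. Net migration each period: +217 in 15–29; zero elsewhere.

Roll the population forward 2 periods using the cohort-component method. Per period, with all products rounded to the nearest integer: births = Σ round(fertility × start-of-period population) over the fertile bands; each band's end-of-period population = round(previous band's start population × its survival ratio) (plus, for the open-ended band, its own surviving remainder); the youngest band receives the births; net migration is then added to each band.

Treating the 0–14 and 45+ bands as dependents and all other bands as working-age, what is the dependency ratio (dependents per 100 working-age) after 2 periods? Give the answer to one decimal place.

[period 1]
Births: 1830 * 0.306 = 560
15–29: 1050 * 0.964 = 1012
30–44: 1830 * 0.959 = 1755
45+: 870 * 0.956 + 1710 * 0.301 = 832 + 515 = 1347
Net migration: 15–29 + 217 → 1229
End of period: [560, 1229, 1755, 1347]
[period 2]
Births: 1229 * 0.306 = 376
15–29: 560 * 0.964 = 540
30–44: 1229 * 0.959 = 1179
45+: 1755 * 0.956 + 1347 * 0.301 = 1678 + 405 = 2083
Net migration: 15–29 + 217 → 757
End of period: [376, 757, 1179, 2083]
Dependents (band 0–14 + band 45+) = 376 + 2083 = 2459; working-age = 1936; ratio = 2459/1936 × 100 = 127.0

127.0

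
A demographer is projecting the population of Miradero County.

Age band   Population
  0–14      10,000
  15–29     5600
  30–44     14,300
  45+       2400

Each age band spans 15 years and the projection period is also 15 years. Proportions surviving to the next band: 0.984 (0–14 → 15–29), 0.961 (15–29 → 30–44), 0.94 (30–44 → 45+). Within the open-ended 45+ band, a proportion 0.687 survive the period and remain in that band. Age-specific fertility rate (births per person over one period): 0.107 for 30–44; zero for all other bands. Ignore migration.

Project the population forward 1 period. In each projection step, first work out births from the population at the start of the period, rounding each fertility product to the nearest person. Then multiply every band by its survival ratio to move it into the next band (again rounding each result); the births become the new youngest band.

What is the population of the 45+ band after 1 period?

15091

[period 1]
Births: 14300 × 0.107 = 1530
15–29: 10000 × 0.984 = 9840
30–44: 5600 × 0.961 = 5382
45+: 14300 × 0.94 + 2400 × 0.687 = 13442 + 1649 = 15091
End of period: [1530, 9840, 5382, 15091]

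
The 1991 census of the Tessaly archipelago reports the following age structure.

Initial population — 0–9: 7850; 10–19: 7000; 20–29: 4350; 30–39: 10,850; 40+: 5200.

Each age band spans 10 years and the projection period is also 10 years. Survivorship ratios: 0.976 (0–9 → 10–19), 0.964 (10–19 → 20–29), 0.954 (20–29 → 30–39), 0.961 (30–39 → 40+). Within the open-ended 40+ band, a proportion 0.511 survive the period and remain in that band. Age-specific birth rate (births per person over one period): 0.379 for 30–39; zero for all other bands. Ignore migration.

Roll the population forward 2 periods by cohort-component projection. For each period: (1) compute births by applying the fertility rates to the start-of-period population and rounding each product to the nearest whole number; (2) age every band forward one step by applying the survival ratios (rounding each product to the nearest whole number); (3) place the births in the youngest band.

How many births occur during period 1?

Period 1.
Births: 10850 * 0.379 = 4112
10–19: 7850 * 0.976 = 7662
20–29: 7000 * 0.964 = 6748
30–39: 4350 * 0.954 = 4150
40+: 10850 * 0.961 + 5200 * 0.511 = 10427 + 2657 = 13084
→ [4112, 7662, 6748, 4150, 13084]

4112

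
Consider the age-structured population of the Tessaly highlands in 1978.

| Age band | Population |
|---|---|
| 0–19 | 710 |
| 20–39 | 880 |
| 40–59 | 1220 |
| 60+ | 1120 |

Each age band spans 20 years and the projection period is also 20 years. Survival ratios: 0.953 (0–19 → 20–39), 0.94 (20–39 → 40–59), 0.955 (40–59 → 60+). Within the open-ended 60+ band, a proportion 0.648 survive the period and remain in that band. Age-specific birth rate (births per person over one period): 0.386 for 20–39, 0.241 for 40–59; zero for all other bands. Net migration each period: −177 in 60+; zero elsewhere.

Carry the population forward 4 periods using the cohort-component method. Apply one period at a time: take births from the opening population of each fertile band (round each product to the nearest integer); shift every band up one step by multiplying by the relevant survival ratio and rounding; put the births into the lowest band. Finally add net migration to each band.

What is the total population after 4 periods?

2453

Period 1.
Births: 880 × 0.386 = 340  |  1220 × 0.241 = 294 — total 634
20–39: 710 × 0.953 = 677
40–59: 880 × 0.94 = 827
60+: 1220 × 0.955 + 1120 × 0.648 = 1165 + 726 = 1891
Net migration: 60+ − 177 → 1714
End of period: [634, 677, 827, 1714]
Period 2.
Births: 677 × 0.386 = 261  |  827 × 0.241 = 199 — total 460
20–39: 634 × 0.953 = 604
40–59: 677 × 0.94 = 636
60+: 827 × 0.955 + 1714 × 0.648 = 790 + 1111 = 1901
Net migration: 60+ − 177 → 1724
End of period: [460, 604, 636, 1724]
Period 3.
Births: 604 × 0.386 = 233  |  636 × 0.241 = 153 — total 386
20–39: 460 × 0.953 = 438
40–59: 604 × 0.94 = 568
60+: 636 × 0.955 + 1724 × 0.648 = 607 + 1117 = 1724
Net migration: 60+ − 177 → 1547
End of period: [386, 438, 568, 1547]
Period 4.
Births: 438 × 0.386 = 169  |  568 × 0.241 = 137 — total 306
20–39: 386 × 0.953 = 368
40–59: 438 × 0.94 = 412
60+: 568 × 0.955 + 1547 × 0.648 = 542 + 1002 = 1544
Net migration: 60+ − 177 → 1367
End of period: [306, 368, 412, 1367]
Total after period 4: 306 + 368 + 412 + 1367 = 2453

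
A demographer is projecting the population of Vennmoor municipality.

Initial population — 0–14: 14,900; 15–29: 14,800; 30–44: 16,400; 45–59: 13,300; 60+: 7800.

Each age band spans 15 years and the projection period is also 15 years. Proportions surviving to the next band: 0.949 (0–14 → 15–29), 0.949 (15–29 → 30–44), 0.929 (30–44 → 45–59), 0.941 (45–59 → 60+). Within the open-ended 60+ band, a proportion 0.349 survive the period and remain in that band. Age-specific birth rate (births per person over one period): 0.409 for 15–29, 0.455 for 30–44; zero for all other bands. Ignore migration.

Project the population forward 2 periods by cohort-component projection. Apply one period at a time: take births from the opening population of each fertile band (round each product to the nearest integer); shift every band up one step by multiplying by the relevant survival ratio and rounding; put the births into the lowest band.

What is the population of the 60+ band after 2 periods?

19655

Call the groups 1 to 5, youngest first.
[period 1]
Births: 14800 * 0.409 = 6053  |  16400 * 0.455 = 7462 ⇒ total 13515
Group 2: 14900 * 0.949 = 14140
Group 3: 14800 * 0.949 = 14045
Group 4: 16400 * 0.929 = 15236
Group 5: 13300 * 0.941 + 7800 * 0.349 = 12515 + 2722 = 15237
→ [13515, 14140, 14045, 15236, 15237]
[period 2]
Births: 14140 * 0.409 = 5783  |  14045 * 0.455 = 6390 ⇒ total 12173
Group 2: 13515 * 0.949 = 12826
Group 3: 14140 * 0.949 = 13419
Group 4: 14045 * 0.929 = 13048
Group 5: 15236 * 0.941 + 15237 * 0.349 = 14337 + 5318 = 19655
→ [12173, 12826, 13419, 13048, 19655]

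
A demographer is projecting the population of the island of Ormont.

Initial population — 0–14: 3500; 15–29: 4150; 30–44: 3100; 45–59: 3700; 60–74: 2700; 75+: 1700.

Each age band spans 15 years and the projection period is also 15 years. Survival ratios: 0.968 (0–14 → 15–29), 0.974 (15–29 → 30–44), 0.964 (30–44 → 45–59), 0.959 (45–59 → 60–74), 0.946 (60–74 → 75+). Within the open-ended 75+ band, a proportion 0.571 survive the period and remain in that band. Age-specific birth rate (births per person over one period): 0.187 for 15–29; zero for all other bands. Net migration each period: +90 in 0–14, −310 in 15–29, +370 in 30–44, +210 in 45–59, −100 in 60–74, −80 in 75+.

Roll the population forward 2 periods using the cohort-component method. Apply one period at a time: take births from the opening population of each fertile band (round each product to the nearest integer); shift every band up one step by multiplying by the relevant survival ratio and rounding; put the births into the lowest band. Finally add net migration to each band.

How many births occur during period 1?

Period 1:
Births: 4150 × 0.187 = 776
15–29: 3500 × 0.968 = 3388
30–44: 4150 × 0.974 = 4042
45–59: 3100 × 0.964 = 2988
60–74: 3700 × 0.959 = 3548
75+: 2700 × 0.946 + 1700 × 0.571 = 2554 + 971 = 3525
Net migration: 0–14 + 90 → 866; 15–29 − 310 → 3078; 30–44 + 370 → 4412; 45–59 + 210 → 3198; 60–74 − 100 → 3448; 75+ − 80 → 3445
Giving 866 / 3078 / 4412 / 3198 / 3448 / 3445.

776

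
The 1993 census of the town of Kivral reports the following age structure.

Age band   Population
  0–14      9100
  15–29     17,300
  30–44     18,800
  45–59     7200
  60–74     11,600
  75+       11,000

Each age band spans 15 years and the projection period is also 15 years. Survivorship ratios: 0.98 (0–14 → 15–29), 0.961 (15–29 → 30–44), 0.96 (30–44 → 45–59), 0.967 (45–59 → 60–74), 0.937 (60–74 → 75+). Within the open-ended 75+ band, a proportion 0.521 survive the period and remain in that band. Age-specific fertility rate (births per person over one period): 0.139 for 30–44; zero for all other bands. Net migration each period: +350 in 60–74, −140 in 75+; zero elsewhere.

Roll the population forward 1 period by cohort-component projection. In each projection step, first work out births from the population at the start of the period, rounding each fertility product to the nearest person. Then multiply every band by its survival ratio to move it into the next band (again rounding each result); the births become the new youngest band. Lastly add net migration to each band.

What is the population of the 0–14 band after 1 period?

2613

Period 1.
Births: 18800 × 0.139 = 2613
15–29: 9100 × 0.98 = 8918
30–44: 17300 × 0.961 = 16625
45–59: 18800 × 0.96 = 18048
60–74: 7200 × 0.967 = 6962
75+: 11600 × 0.937 + 11000 × 0.521 = 10869 + 5731 = 16600
Net migration: 60–74 + 350 → 7312; 75+ − 140 → 16460
End of period: [2613, 8918, 16625, 18048, 7312, 16460]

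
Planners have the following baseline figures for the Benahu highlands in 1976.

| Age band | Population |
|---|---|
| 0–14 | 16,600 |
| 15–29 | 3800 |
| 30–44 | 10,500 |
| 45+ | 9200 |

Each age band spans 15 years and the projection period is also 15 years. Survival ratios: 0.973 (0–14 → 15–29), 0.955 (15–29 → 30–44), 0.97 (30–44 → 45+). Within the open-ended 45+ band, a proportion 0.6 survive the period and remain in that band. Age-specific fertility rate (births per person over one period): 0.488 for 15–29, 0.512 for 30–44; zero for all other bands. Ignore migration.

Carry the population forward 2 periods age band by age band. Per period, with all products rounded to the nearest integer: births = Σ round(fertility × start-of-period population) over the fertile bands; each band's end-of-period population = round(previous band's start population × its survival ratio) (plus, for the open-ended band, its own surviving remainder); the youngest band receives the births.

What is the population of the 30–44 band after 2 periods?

15425

— Period 1 —
Births: 3800 * 0.488 = 1854, 10500 * 0.512 = 5376 → total 7230
15–29: 16600 * 0.973 = 16152
30–44: 3800 * 0.955 = 3629
45+: 10500 * 0.97 + 9200 * 0.6 = 10185 + 5520 = 15705
→ [7230, 16152, 3629, 15705]
— Period 2 —
Births: 16152 * 0.488 = 7882, 3629 * 0.512 = 1858 → total 9740
15–29: 7230 * 0.973 = 7035
30–44: 16152 * 0.955 = 15425
45+: 3629 * 0.97 + 15705 * 0.6 = 3520 + 9423 = 12943
→ [9740, 7035, 15425, 12943]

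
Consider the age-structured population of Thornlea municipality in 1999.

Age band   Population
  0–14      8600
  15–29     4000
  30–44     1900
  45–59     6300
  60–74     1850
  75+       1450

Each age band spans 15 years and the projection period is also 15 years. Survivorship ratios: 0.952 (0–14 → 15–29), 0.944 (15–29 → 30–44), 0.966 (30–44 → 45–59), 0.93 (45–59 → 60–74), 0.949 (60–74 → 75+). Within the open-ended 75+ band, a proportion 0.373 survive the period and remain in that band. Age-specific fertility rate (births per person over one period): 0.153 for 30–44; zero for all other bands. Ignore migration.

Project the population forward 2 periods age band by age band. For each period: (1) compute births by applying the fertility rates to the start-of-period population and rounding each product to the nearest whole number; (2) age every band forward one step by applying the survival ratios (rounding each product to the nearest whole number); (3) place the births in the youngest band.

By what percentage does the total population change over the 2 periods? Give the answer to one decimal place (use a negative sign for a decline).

-15.5

— Period 1 —
Births: 1900 × 0.153 = 291
15–29: 8600 × 0.952 = 8187
30–44: 4000 × 0.944 = 3776
45–59: 1900 × 0.966 = 1835
60–74: 6300 × 0.93 = 5859
75+: 1850 × 0.949 + 1450 × 0.373 = 1756 + 541 = 2297
Giving 291 / 8187 / 3776 / 1835 / 5859 / 2297.
— Period 2 —
Births: 3776 × 0.153 = 578
15–29: 291 × 0.952 = 277
30–44: 8187 × 0.944 = 7729
45–59: 3776 × 0.966 = 3648
60–74: 1835 × 0.93 = 1707
75+: 5859 × 0.949 + 2297 × 0.373 = 5560 + 857 = 6417
Giving 578 / 277 / 7729 / 3648 / 1707 / 6417.
Total: 24100 → 20356; change = -3744; percentage change = -15.5%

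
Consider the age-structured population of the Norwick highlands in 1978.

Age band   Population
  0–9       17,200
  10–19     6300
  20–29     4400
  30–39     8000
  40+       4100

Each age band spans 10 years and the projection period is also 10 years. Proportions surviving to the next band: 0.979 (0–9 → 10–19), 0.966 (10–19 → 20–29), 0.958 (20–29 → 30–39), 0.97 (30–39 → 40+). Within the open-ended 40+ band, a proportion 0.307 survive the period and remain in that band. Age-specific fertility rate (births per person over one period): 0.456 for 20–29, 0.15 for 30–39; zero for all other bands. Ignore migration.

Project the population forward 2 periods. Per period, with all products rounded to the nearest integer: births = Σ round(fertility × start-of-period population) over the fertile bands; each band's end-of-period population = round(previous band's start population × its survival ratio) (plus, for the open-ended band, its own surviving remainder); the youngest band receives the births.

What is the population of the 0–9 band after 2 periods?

Let band 1 be 0–9 through band 5 = 40+.
After projecting period 1:
Births: 4400 × 0.456 = 2006 ; 8000 × 0.15 = 1200 ⇒ total 3206
Band 2: 17200 × 0.979 = 16839
Band 3: 6300 × 0.966 = 6086
Band 4: 4400 × 0.958 = 4215
Band 5: 8000 × 0.97 + 4100 × 0.307 = 7760 + 1259 = 9019
→ [3206, 16839, 6086, 4215, 9019]
After projecting period 2:
Births: 6086 × 0.456 = 2775 ; 4215 × 0.15 = 632 ⇒ total 3407
Band 2: 3206 × 0.979 = 3139
Band 3: 16839 × 0.966 = 16266
Band 4: 6086 × 0.958 = 5830
Band 5: 4215 × 0.97 + 9019 × 0.307 = 4089 + 2769 = 6858
→ [3407, 3139, 16266, 5830, 6858]

3407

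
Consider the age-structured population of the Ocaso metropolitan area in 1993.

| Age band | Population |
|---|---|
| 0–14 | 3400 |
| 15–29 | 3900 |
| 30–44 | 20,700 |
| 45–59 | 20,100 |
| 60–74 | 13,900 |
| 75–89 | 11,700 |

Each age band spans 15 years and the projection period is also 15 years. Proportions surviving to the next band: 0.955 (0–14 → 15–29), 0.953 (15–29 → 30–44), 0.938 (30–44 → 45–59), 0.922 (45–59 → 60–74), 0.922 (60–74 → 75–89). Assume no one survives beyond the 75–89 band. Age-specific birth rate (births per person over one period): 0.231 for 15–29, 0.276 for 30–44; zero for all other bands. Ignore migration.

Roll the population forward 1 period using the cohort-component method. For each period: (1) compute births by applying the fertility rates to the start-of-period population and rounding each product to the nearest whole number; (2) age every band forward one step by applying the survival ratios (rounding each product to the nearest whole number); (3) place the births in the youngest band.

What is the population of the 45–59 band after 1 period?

Period 1.
Births: 3900 × 0.231 = 901 ; 20700 × 0.276 = 5713 → 6614
15–29: 3400 × 0.955 = 3247
30–44: 3900 × 0.953 = 3717
45–59: 20700 × 0.938 = 19417
60–74: 20100 × 0.922 = 18532
75–89: 13900 × 0.922 = 12816
→ [6614, 3247, 3717, 19417, 18532, 12816]

19417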